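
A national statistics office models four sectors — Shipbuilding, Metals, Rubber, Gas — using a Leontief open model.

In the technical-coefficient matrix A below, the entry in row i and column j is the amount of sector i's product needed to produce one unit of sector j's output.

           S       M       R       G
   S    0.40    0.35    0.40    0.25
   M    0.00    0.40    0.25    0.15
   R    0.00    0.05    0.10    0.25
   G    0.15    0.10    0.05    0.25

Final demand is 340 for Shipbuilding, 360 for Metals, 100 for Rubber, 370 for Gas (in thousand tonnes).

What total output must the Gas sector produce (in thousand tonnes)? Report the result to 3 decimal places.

x_G = 1050.166

I − A =
  [   0.60    -0.35    -0.40    -0.25]
  [   0.00     0.60    -0.25    -0.15]
  [   0.00    -0.05     0.90    -0.25]
  [  -0.15    -0.10    -0.05     0.75]
Compute the cofactors C_ij = (−1)^(i+j)·(3×3 minor ij) of I−A; the adjugate is their transpose:
adj(I−A) = Cᵀ =
  [ 0.368000   0.280000   0.256000   0.264000]
  [ 0.029625   0.348750   0.116625   0.118500]
  [ 0.023625   0.048750   0.230625   0.094500]
  [ 0.079125   0.105750   0.082125   0.316500]
det(I−A) = Σ_j (I−A)_1j·C_1j = (0.60)(0.368000) + (-0.35)(0.029625) + (-0.40)(0.023625) + (-0.25)(0.079125) = 0.1812
(I − A)⁻¹ = adj(I−A) / det(I−A) ≈
  [   2.0309     1.5453     1.4128     1.4570]
  [   0.1635     1.9247     0.6436     0.6540]
  [   0.1304     0.2690     1.2728     0.5215]
  [   0.4367     0.5836     0.4532     1.7467]
x = (I − A)⁻¹ d = adj(I−A)·d / det(I−A), with det(I−A) = 0.1812:
  x_S = (0.368000·340 + 0.280000·360 + 0.256000·100 + 0.264000·370) / 0.1812 = 349.20 / 0.1812 ≈ 1927.152
  x_M = (0.029625·340 + 0.348750·360 + 0.116625·100 + 0.118500·370) / 0.1812 = 191.13 / 0.1812 ≈ 1054.801
  x_R = (0.023625·340 + 0.048750·360 + 0.230625·100 + 0.094500·370) / 0.1812 = 83.61 / 0.1812 ≈ 461.424
  x_G = (0.079125·340 + 0.105750·360 + 0.082125·100 + 0.316500·370) / 0.1812 = 190.29 / 0.1812 ≈ 1050.166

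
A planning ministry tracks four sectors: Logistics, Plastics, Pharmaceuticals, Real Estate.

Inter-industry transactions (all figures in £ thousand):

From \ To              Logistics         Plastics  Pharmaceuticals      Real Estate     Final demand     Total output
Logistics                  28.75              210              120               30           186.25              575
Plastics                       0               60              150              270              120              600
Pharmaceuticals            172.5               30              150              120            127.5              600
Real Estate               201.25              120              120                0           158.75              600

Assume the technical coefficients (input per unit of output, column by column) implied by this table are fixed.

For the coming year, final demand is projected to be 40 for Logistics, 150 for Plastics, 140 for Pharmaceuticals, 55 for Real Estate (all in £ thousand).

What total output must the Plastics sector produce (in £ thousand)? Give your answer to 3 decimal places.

x_2 = 463.521

Technical coefficients a_ij = z_ij / X_j:
  a_11 = 28.75/575 = 0.05, a_21 = 0/575 = 0.00, a_31 = 172.5/575 = 0.30, a_41 = 201.25/575 = 0.35
  a_12 = 210/600 = 0.35, a_22 = 60/600 = 0.10, a_32 = 30/600 = 0.05, a_42 = 120/600 = 0.20
  a_13 = 120/600 = 0.20, a_23 = 150/600 = 0.25, a_33 = 150/600 = 0.25, a_43 = 120/600 = 0.20
  a_14 = 30/600 = 0.05, a_24 = 270/600 = 0.45, a_34 = 120/600 = 0.20, a_44 = 0/600 = 0.00
I − A =
  [   0.95    -0.35    -0.20    -0.05]
  [   0.00     0.90    -0.25    -0.45]
  [  -0.30    -0.05     0.75    -0.20]
  [  -0.35    -0.20    -0.20     1.00]
Compute the cofactors C_ij = (−1)^(i+j)·(3×3 minor ij) of I−A; the adjugate is their transpose:
adj(I−A) = Cᵀ =
  [ 0.544500   0.274500   0.292500   0.209250]
  [ 0.237625   0.584375   0.350125   0.344875]
  [ 0.313875   0.217125   0.698625   0.253125]
  [ 0.300875   0.256375   0.312125   0.549125]
det(I−A) = Σ_j (I−A)_1j·C_1j = (0.95)(0.544500) + (-0.35)(0.237625) + (-0.20)(0.313875) + (-0.05)(0.300875) = 0.3562875
(I − A)⁻¹ = adj(I−A) / det(I−A) ≈
  [   1.5283     0.7704     0.8210     0.5873]
  [   0.6669     1.6402     0.9827     0.9680]
  [   0.8810     0.6094     1.9608     0.7105]
  [   0.8445     0.7196     0.8760     1.5412]
x = (I − A)⁻¹ d = adj(I−A)·d / det(I−A), with det(I−A) = 0.3562875:
  x_1 = (0.544500·40 + 0.274500·150 + 0.292500·140 + 0.209250·55) / 0.3562875 = 115.41375 / 0.3562875 ≈ 323.934
  x_2 = (0.237625·40 + 0.584375·150 + 0.350125·140 + 0.344875·55) / 0.3562875 = 165.146875 / 0.3562875 ≈ 463.521
  x_3 = (0.313875·40 + 0.217125·150 + 0.698625·140 + 0.253125·55) / 0.3562875 = 156.853125 / 0.3562875 ≈ 440.243
  x_4 = (0.300875·40 + 0.256375·150 + 0.312125·140 + 0.549125·55) / 0.3562875 = 124.390625 / 0.3562875 ≈ 349.130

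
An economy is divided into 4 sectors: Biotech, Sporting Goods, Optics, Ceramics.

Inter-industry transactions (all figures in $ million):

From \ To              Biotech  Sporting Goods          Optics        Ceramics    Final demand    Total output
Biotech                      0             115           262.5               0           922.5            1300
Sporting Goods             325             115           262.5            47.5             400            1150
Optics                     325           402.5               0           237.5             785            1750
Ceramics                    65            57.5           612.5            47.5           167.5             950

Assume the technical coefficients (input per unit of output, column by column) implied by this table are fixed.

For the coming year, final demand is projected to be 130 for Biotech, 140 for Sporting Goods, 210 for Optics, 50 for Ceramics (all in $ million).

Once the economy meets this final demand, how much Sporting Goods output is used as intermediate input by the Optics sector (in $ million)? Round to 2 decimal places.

z_SO = 64.87

Technical coefficients a_ij = z_ij / X_j:
  a_BB = 0/1300 = 0.00, a_SB = 325/1300 = 0.25, a_OB = 325/1300 = 0.25, a_CB = 65/1300 = 0.05
  a_BS = 115/1150 = 0.10, a_SS = 115/1150 = 0.10, a_OS = 402.5/1150 = 0.35, a_CS = 57.5/1150 = 0.05
  a_BO = 262.5/1750 = 0.15, a_SO = 262.5/1750 = 0.15, a_OO = 0/1750 = 0.00, a_CO = 612.5/1750 = 0.35
  a_BC = 0/950 = 0.00, a_SC = 47.5/950 = 0.05, a_OC = 237.5/950 = 0.25, a_CC = 47.5/950 = 0.05
I − A =
  [   1.00    -0.10    -0.15     0.00]
  [  -0.25     0.90    -0.15    -0.05]
  [  -0.25    -0.35     1.00    -0.25]
  [  -0.05    -0.05    -0.35     0.95]
Compute the cofactors C_ij = (−1)^(i+j)·(3×3 minor ij) of I−A; the adjugate is their transpose:
adj(I−A) = Cᵀ =
  [ 0.715875   0.138000   0.143875   0.045125]
  [ 0.260000   0.825000   0.196000   0.095000]
  [ 0.311500   0.370000   0.828500   0.237500]
  [ 0.166125   0.187000   0.323125   0.771875]
det(I−A) = Σ_j (I−A)_1j·C_1j = (1.00)(0.715875) + (-0.10)(0.260000) + (-0.15)(0.311500) + (0.00)(0.166125) = 0.64315
(I − A)⁻¹ = adj(I−A) / det(I−A) ≈
  [   1.1131     0.2146     0.2237     0.0702]
  [   0.4043     1.2827     0.3048     0.1477]
  [   0.4843     0.5753     1.2882     0.3693]
  [   0.2583     0.2908     0.5024     1.2001]
First solve x = (I − A)⁻¹ d = adj(I−A)·d / det(I−A); in particular x_O = (0.311500·130 + 0.370000·140 + 0.828500·210 + 0.237500·50) / 0.64315 = 278.155 / 0.64315 ≈ 432.4885.
Intermediate flow from S to O: z_SO = a_SO · x_O = 0.15 × 278.155 / 0.64315 = 41.72325 / 0.64315 ≈ 64.87.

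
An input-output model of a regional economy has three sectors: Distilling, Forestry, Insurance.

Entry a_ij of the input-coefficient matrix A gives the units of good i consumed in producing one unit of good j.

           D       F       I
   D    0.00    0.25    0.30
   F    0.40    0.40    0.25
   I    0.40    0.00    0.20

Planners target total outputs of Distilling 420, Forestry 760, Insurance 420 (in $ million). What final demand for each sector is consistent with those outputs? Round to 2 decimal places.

I − A =
  [   1.00    -0.25    -0.30]
  [  -0.40     0.60    -0.25]
  [  -0.40     0.00     0.80]
d = (I − A) x:
  d_D = (+1.00)·420 + (-0.25)·760 + (-0.30)·420 = 104.00
  d_F = (-0.40)·420 + (+0.60)·760 + (-0.25)·420 = 183.00
  d_I = (-0.40)·420 + (+0.00)·760 + (+0.80)·420 = 168.00

d_D = 104.00, d_F = 183.00, d_I = 168.00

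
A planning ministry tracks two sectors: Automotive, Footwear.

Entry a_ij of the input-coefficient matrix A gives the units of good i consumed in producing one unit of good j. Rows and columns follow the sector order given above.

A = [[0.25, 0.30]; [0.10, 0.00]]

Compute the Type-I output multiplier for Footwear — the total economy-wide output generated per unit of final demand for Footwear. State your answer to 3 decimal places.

m_2 = 1.458

I − A =
  [   0.75    -0.30]
  [  -0.10     1.00]
det(I−A) = (0.75)(1.00) − (-0.30)(-0.10) = 0.7200
adj(I−A) = [[1.00, 0.30], [0.10, 0.75]]
(I − A)⁻¹ = adj(I−A) / det(I−A) ≈
  [   1.3889     0.4167]
  [   0.1389     1.0417]
The output multiplier for sector j is the column-j sum of the Leontief inverse (I − A)⁻¹ = adj(I−A) / det(I−A).
Column 2 of adj(I−A): (0.30, 0.75); det(I−A) = 0.7200.
m_2 = (0.30 + 0.75) / 0.7200 = 1.05 / 0.7200 ≈ 1.458.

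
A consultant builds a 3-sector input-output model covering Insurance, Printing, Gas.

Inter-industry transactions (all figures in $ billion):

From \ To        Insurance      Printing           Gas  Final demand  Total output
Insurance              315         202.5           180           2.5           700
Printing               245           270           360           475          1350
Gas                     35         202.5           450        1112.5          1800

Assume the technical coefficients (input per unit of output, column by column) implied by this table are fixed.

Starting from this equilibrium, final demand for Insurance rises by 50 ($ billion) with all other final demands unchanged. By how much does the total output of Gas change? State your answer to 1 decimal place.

Technical coefficients a_ij = z_ij / X_j:
  a_II = 315/700 = 0.45, a_PI = 245/700 = 0.35, a_GI = 35/700 = 0.05
  a_IP = 202.5/1350 = 0.15, a_PP = 270/1350 = 0.20, a_GP = 202.5/1350 = 0.15
  a_IG = 180/1800 = 0.10, a_PG = 360/1800 = 0.20, a_GG = 450/1800 = 0.25
I − A =
  [   0.55    -0.15    -0.10]
  [  -0.35     0.80    -0.20]
  [  -0.05    -0.15     0.75]
Cofactors of I−A, C_ij = (−1)^(i+j)·(minor ij) (rows/columns in the sector order above):
  C_11 = (0.80)(0.75) − (-0.20)(-0.15) = 0.5700
  C_12 = −[(-0.35)(0.75) − (-0.20)(-0.05)] = 0.2725
  C_13 = (-0.35)(-0.15) − (0.80)(-0.05) = 0.0925
  C_21 = −[(-0.15)(0.75) − (-0.10)(-0.15)] = 0.1275
  C_22 = (0.55)(0.75) − (-0.10)(-0.05) = 0.4075
  C_23 = −[(0.55)(-0.15) − (-0.15)(-0.05)] = 0.0900
  C_31 = (-0.15)(-0.20) − (-0.10)(0.80) = 0.1100
  C_32 = −[(0.55)(-0.20) − (-0.10)(-0.35)] = 0.1450
  C_33 = (0.55)(0.80) − (-0.15)(-0.35) = 0.3875
det(I−A) = Σ_j (I−A)_1j·C_1j = (0.55)(0.5700) + (-0.15)(0.2725) + (-0.10)(0.0925) = 0.263375
adj(I−A) = Cᵀ =
  [ 0.5700   0.1275   0.1100]
  [ 0.2725   0.4075   0.1450]
  [ 0.0925   0.0900   0.3875]
(I − A)⁻¹ = adj(I−A) / det(I−A) ≈
  [   2.1642     0.4841     0.4177]
  [   1.0346     1.5472     0.5505]
  [   0.3512     0.3417     1.4713]
Δx = (I − A)⁻¹ Δd with Δd having +50 in the Insurance component and 0 elsewhere.
So Δx_G = L_GI · (+50), where L_GI = adj(I−A)_GI / det(I−A) = 0.0925 / 0.263375.
Δx_G = 0.0925 × (+50) / 0.263375 = 4.625 / 0.263375 ≈ 17.6.

Δx_G = 17.6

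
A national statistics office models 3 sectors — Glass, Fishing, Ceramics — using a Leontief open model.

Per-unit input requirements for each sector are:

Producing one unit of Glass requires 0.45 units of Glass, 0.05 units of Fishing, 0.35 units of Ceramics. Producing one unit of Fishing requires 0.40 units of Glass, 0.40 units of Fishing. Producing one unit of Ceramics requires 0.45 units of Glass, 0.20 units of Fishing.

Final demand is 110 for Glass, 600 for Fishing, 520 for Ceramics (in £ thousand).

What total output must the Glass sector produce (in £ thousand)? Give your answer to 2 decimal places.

x_1 = 2602.67

I − A =
  [   0.55    -0.40    -0.45]
  [  -0.05     0.60    -0.20]
  [  -0.35     0.00     1.00]
Cofactors of I−A, C_ij = (−1)^(i+j)·(minor ij) (rows/columns in the sector order above):
  C_11 = (0.60)(1.00) − (-0.20)(0.00) = 0.6000
  C_12 = −[(-0.05)(1.00) − (-0.20)(-0.35)] = 0.1200
  C_13 = (-0.05)(0.00) − (0.60)(-0.35) = 0.2100
  C_21 = −[(-0.40)(1.00) − (-0.45)(0.00)] = 0.4000
  C_22 = (0.55)(1.00) − (-0.45)(-0.35) = 0.3925
  C_23 = −[(0.55)(0.00) − (-0.40)(-0.35)] = 0.1400
  C_31 = (-0.40)(-0.20) − (-0.45)(0.60) = 0.3500
  C_32 = −[(0.55)(-0.20) − (-0.45)(-0.05)] = 0.1325
  C_33 = (0.55)(0.60) − (-0.40)(-0.05) = 0.3100
det(I−A) = Σ_j (I−A)_1j·C_1j = (0.55)(0.6000) + (-0.40)(0.1200) + (-0.45)(0.2100) = 0.1875
adj(I−A) = Cᵀ =
  [ 0.6000   0.4000   0.3500]
  [ 0.1200   0.3925   0.1325]
  [ 0.2100   0.1400   0.3100]
(I − A)⁻¹ = adj(I−A) / det(I−A) ≈
  [   3.2000     2.1333     1.8667]
  [   0.6400     2.0933     0.7067]
  [   1.1200     0.7467     1.6533]
x = (I − A)⁻¹ d = adj(I−A)·d / det(I−A), with det(I−A) = 0.1875:
  x_1 = (0.6000·110 + 0.4000·600 + 0.3500·520) / 0.1875 = 488.00 / 0.1875 ≈ 2602.67
  x_2 = (0.1200·110 + 0.3925·600 + 0.1325·520) / 0.1875 = 317.60 / 0.1875 ≈ 1693.87
  x_3 = (0.2100·110 + 0.1400·600 + 0.3100·520) / 0.1875 = 268.30 / 0.1875 ≈ 1430.93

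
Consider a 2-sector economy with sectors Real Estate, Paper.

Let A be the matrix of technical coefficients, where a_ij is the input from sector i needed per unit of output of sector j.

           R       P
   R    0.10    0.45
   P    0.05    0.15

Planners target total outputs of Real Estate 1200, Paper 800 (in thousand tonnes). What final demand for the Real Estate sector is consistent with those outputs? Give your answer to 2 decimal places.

d_R = 720.00

I − A =
  [   0.90    -0.45]
  [  -0.05     0.85]
d = (I − A) x:
  d_R = (+0.90)·1200 + (-0.45)·800 = 720.00
  d_P = (-0.05)·1200 + (+0.85)·800 = 620.00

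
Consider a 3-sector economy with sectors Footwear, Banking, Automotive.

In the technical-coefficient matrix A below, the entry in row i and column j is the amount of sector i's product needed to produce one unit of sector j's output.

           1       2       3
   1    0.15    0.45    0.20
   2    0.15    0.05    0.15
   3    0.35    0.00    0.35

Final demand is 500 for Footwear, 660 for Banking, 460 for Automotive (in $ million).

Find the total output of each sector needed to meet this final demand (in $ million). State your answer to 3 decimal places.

I − A =
  [   0.85    -0.45    -0.20]
  [  -0.15     0.95    -0.15]
  [  -0.35     0.00     0.65]
Cofactors of I−A, C_ij = (−1)^(i+j)·(minor ij) (rows/columns in the sector order above):
  C_11 = (0.95)(0.65) − (-0.15)(0.00) = 0.6175
  C_12 = −[(-0.15)(0.65) − (-0.15)(-0.35)] = 0.1500
  C_13 = (-0.15)(0.00) − (0.95)(-0.35) = 0.3325
  C_21 = −[(-0.45)(0.65) − (-0.20)(0.00)] = 0.2925
  C_22 = (0.85)(0.65) − (-0.20)(-0.35) = 0.4825
  C_23 = −[(0.85)(0.00) − (-0.45)(-0.35)] = 0.1575
  C_31 = (-0.45)(-0.15) − (-0.20)(0.95) = 0.2575
  C_32 = −[(0.85)(-0.15) − (-0.20)(-0.15)] = 0.1575
  C_33 = (0.85)(0.95) − (-0.45)(-0.15) = 0.7400
det(I−A) = Σ_j (I−A)_1j·C_1j = (0.85)(0.6175) + (-0.45)(0.1500) + (-0.20)(0.3325) = 0.390875
adj(I−A) = Cᵀ =
  [ 0.6175   0.2925   0.2575]
  [ 0.1500   0.4825   0.1575]
  [ 0.3325   0.1575   0.7400]
(I − A)⁻¹ = adj(I−A) / det(I−A) ≈
  [   1.5798     0.7483     0.6588]
  [   0.3838     1.2344     0.4029]
  [   0.8507     0.4029     1.8932]
x = (I − A)⁻¹ d = adj(I−A)·d / det(I−A), with det(I−A) = 0.390875:
  x_1 = (0.6175·500 + 0.2925·660 + 0.2575·460) / 0.390875 = 620.25 / 0.390875 ≈ 1586.824
  x_2 = (0.1500·500 + 0.4825·660 + 0.1575·460) / 0.390875 = 465.90 / 0.390875 ≈ 1191.941
  x_3 = (0.3325·500 + 0.1575·660 + 0.7400·460) / 0.390875 = 610.60 / 0.390875 ≈ 1562.136

x_1 = 1586.824, x_2 = 1191.941, x_3 = 1562.136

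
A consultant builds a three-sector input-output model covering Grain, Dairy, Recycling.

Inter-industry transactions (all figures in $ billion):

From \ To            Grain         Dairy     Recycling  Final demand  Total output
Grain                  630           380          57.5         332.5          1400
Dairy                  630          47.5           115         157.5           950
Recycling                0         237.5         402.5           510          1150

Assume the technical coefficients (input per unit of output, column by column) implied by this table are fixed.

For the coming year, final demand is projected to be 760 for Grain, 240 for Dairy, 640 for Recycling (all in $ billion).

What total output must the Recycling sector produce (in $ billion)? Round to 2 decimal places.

Technical coefficients a_ij = z_ij / X_j:
  a_GG = 630/1400 = 0.45, a_DG = 630/1400 = 0.45, a_RG = 0/1400 = 0.00
  a_GD = 380/950 = 0.40, a_DD = 47.5/950 = 0.05, a_RD = 237.5/950 = 0.25
  a_GR = 57.5/1150 = 0.05, a_DR = 115/1150 = 0.10, a_RR = 402.5/1150 = 0.35
I − A =
  [   0.55    -0.40    -0.05]
  [  -0.45     0.95    -0.10]
  [   0.00    -0.25     0.65]
Cofactors of I−A, C_ij = (−1)^(i+j)·(minor ij) (rows/columns in the sector order above):
  C_11 = (0.95)(0.65) − (-0.10)(-0.25) = 0.5925
  C_12 = −[(-0.45)(0.65) − (-0.10)(0.00)] = 0.2925
  C_13 = (-0.45)(-0.25) − (0.95)(0.00) = 0.1125
  C_21 = −[(-0.40)(0.65) − (-0.05)(-0.25)] = 0.2725
  C_22 = (0.55)(0.65) − (-0.05)(0.00) = 0.3575
  C_23 = −[(0.55)(-0.25) − (-0.40)(0.00)] = 0.1375
  C_31 = (-0.40)(-0.10) − (-0.05)(0.95) = 0.0875
  C_32 = −[(0.55)(-0.10) − (-0.05)(-0.45)] = 0.0775
  C_33 = (0.55)(0.95) − (-0.40)(-0.45) = 0.3425
det(I−A) = Σ_j (I−A)_1j·C_1j = (0.55)(0.5925) + (-0.40)(0.2925) + (-0.05)(0.1125) = 0.20325
adj(I−A) = Cᵀ =
  [ 0.5925   0.2725   0.0875]
  [ 0.2925   0.3575   0.0775]
  [ 0.1125   0.1375   0.3425]
(I − A)⁻¹ = adj(I−A) / det(I−A) ≈
  [   2.9151     1.3407     0.4305]
  [   1.4391     1.7589     0.3813]
  [   0.5535     0.6765     1.6851]
x = (I − A)⁻¹ d = adj(I−A)·d / det(I−A), with det(I−A) = 0.20325:
  x_G = (0.5925·760 + 0.2725·240 + 0.0875·640) / 0.20325 = 571.70 / 0.20325 ≈ 2812.79
  x_D = (0.2925·760 + 0.3575·240 + 0.0775·640) / 0.20325 = 357.70 / 0.20325 ≈ 1759.90
  x_R = (0.1125·760 + 0.1375·240 + 0.3425·640) / 0.20325 = 337.70 / 0.20325 ≈ 1661.50

x_R = 1661.50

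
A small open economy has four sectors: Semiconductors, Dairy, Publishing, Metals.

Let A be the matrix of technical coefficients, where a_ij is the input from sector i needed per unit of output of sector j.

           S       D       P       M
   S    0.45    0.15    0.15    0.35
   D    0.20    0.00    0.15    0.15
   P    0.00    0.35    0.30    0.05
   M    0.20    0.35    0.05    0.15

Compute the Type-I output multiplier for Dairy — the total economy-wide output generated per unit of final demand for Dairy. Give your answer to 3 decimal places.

I − A =
  [   0.55    -0.15    -0.15    -0.35]
  [  -0.20     1.00    -0.15    -0.15]
  [   0.00    -0.35     0.70    -0.05]
  [  -0.20    -0.35    -0.05     0.85]
Compute the cofactors C_ij = (−1)^(i+j)·(3×3 minor ij) of I−A; the adjugate is their transpose:
adj(I−A) = Cᵀ =
  [ 0.505875   0.228000   0.175750   0.258875]
  [ 0.141000   0.275375   0.097250   0.112375]
  [ 0.083500   0.150250   0.314125   0.079375]
  [ 0.182000   0.175875   0.099875   0.324625]
det(I−A) = Σ_j (I−A)_1j·C_1j = (0.55)(0.505875) + (-0.15)(0.141000) + (-0.15)(0.083500) + (-0.35)(0.182000) = 0.18085625
(I − A)⁻¹ = adj(I−A) / det(I−A) ≈
  [   2.7971     1.2607     0.9718     1.4314]
  [   0.7796     1.5226     0.5377     0.6213]
  [   0.4617     0.8308     1.7369     0.4389]
  [   1.0063     0.9725     0.5522     1.7949]
The output multiplier for sector j is the column-j sum of the Leontief inverse (I − A)⁻¹ = adj(I−A) / det(I−A).
Column D of adj(I−A): (0.228000, 0.275375, 0.150250, 0.175875); det(I−A) = 0.18085625.
m_D = (0.228000 + 0.275375 + 0.150250 + 0.175875) / 0.18085625 = 0.8295 / 0.18085625 ≈ 4.587.

m_D = 4.587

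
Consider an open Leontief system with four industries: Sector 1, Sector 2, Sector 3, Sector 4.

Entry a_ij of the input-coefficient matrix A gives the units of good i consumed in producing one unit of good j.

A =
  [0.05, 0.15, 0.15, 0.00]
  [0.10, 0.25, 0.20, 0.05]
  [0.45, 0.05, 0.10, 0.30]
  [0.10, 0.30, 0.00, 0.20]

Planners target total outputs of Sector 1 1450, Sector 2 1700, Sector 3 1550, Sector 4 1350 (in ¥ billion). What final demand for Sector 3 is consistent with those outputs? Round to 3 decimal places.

d_3 = 252.500

I − A =
  [   0.95    -0.15    -0.15     0.00]
  [  -0.10     0.75    -0.20    -0.05]
  [  -0.45    -0.05     0.90    -0.30]
  [  -0.10    -0.30     0.00     0.80]
d = (I − A) x:
  d_1 = (+0.95)·1450 + (-0.15)·1700 + (-0.15)·1550 + (+0.00)·1350 = 890.000
  d_2 = (-0.10)·1450 + (+0.75)·1700 + (-0.20)·1550 + (-0.05)·1350 = 752.500
  d_3 = (-0.45)·1450 + (-0.05)·1700 + (+0.90)·1550 + (-0.30)·1350 = 252.500
  d_4 = (-0.10)·1450 + (-0.30)·1700 + (+0.00)·1550 + (+0.80)·1350 = 425.000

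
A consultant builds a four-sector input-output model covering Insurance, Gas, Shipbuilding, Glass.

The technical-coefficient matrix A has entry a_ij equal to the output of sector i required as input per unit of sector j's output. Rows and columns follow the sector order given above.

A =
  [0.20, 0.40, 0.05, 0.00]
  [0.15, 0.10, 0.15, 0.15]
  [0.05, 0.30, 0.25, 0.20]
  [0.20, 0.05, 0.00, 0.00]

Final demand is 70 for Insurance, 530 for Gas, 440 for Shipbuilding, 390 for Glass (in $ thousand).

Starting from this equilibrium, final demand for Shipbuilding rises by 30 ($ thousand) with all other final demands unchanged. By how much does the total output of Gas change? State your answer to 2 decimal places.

I − A =
  [   0.80    -0.40    -0.05     0.00]
  [  -0.15     0.90    -0.15    -0.15]
  [  -0.05    -0.30     0.75    -0.20]
  [  -0.20    -0.05     0.00     1.00]
Compute the cofactors C_ij = (−1)^(i+j)·(3×3 minor ij) of I−A; the adjugate is their transpose:
adj(I−A) = Cᵀ =
  [ 0.622875   0.315500   0.104625   0.068250]
  [ 0.148500   0.595500   0.129000   0.115125]
  [ 0.136125   0.284000   0.642000   0.171000]
  [ 0.132000   0.092875   0.027375   0.451500]
det(I−A) = Σ_j (I−A)_1j·C_1j = (0.80)(0.622875) + (-0.40)(0.148500) + (-0.05)(0.136125) + (0.00)(0.132000) = 0.43209375
(I − A)⁻¹ = adj(I−A) / det(I−A) ≈
  [   1.4415     0.7302     0.2421     0.1580]
  [   0.3437     1.3782     0.2985     0.2664]
  [   0.3150     0.6573     1.4858     0.3957]
  [   0.3055     0.2149     0.0634     1.0449]
Δx = (I − A)⁻¹ Δd with Δd having +30 in the Shipbuilding component and 0 elsewhere.
So Δx_2 = L_23 · (+30), where L_23 = adj(I−A)_23 / det(I−A) = 0.129000 / 0.43209375.
Δx_2 = 0.129000 × (+30) / 0.43209375 = 3.87 / 0.43209375 ≈ 8.96.

Δx_2 = 8.96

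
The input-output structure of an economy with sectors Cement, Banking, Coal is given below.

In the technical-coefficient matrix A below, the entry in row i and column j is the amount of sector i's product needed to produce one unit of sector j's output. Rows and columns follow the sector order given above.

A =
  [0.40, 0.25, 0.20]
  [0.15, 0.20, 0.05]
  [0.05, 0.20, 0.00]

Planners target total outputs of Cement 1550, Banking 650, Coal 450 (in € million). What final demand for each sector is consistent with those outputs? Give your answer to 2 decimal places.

I − A =
  [   0.60    -0.25    -0.20]
  [  -0.15     0.80    -0.05]
  [  -0.05    -0.20     1.00]
d = (I − A) x:
  d_1 = (+0.60)·1550 + (-0.25)·650 + (-0.20)·450 = 677.50
  d_2 = (-0.15)·1550 + (+0.80)·650 + (-0.05)·450 = 265.00
  d_3 = (-0.05)·1550 + (-0.20)·650 + (+1.00)·450 = 242.50

d_1 = 677.50, d_2 = 265.00, d_3 = 242.50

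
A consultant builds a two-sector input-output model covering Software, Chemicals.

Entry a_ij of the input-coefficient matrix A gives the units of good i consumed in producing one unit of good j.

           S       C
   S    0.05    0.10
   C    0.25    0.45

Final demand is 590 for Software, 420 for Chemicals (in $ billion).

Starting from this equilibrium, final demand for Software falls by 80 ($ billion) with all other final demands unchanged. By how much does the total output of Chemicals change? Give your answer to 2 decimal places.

Δx_C = -40.20

I − A =
  [   0.95    -0.10]
  [  -0.25     0.55]
det(I−A) = (0.95)(0.55) − (-0.10)(-0.25) = 0.4975
adj(I−A) = [[0.55, 0.10], [0.25, 0.95]]
(I − A)⁻¹ = adj(I−A) / det(I−A) ≈
  [   1.1055     0.2010]
  [   0.5025     1.9095]
Δx = (I − A)⁻¹ Δd with Δd having -80 in the Software component and 0 elsewhere.
So Δx_C = L_CS · (-80), where L_CS = adj(I−A)_CS / det(I−A) = 0.25 / 0.4975.
Δx_C = 0.25 × (-80) / 0.4975 = -20.00 / 0.4975 ≈ -40.20.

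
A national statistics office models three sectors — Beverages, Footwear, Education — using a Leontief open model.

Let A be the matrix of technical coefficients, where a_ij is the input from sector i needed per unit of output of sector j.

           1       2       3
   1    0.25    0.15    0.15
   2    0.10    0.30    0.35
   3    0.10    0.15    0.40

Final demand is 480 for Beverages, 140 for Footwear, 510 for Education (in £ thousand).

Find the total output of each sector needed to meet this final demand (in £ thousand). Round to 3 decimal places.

x_1 = 1095.928, x_2 = 997.587, x_3 = 1282.051

I − A =
  [   0.75    -0.15    -0.15]
  [  -0.10     0.70    -0.35]
  [  -0.10    -0.15     0.60]
Cofactors of I−A, C_ij = (−1)^(i+j)·(minor ij) (rows/columns in the sector order above):
  C_11 = (0.70)(0.60) − (-0.35)(-0.15) = 0.3675
  C_12 = −[(-0.10)(0.60) − (-0.35)(-0.10)] = 0.0950
  C_13 = (-0.10)(-0.15) − (0.70)(-0.10) = 0.0850
  C_21 = −[(-0.15)(0.60) − (-0.15)(-0.15)] = 0.1125
  C_22 = (0.75)(0.60) − (-0.15)(-0.10) = 0.4350
  C_23 = −[(0.75)(-0.15) − (-0.15)(-0.10)] = 0.1275
  C_31 = (-0.15)(-0.35) − (-0.15)(0.70) = 0.1575
  C_32 = −[(0.75)(-0.35) − (-0.15)(-0.10)] = 0.2775
  C_33 = (0.75)(0.70) − (-0.15)(-0.10) = 0.5100
det(I−A) = Σ_j (I−A)_1j·C_1j = (0.75)(0.3675) + (-0.15)(0.0950) + (-0.15)(0.0850) = 0.248625
adj(I−A) = Cᵀ =
  [ 0.3675   0.1125   0.1575]
  [ 0.0950   0.4350   0.2775]
  [ 0.0850   0.1275   0.5100]
(I − A)⁻¹ = adj(I−A) / det(I−A) ≈
  [   1.4781     0.4525     0.6335]
  [   0.3821     1.7496     1.1161]
  [   0.3419     0.5128     2.0513]
x = (I − A)⁻¹ d = adj(I−A)·d / det(I−A), with det(I−A) = 0.248625:
  x_1 = (0.3675·480 + 0.1125·140 + 0.1575·510) / 0.248625 = 272.475 / 0.248625 ≈ 1095.928
  x_2 = (0.0950·480 + 0.4350·140 + 0.2775·510) / 0.248625 = 248.025 / 0.248625 ≈ 997.587
  x_3 = (0.0850·480 + 0.1275·140 + 0.5100·510) / 0.248625 = 318.75 / 0.248625 ≈ 1282.051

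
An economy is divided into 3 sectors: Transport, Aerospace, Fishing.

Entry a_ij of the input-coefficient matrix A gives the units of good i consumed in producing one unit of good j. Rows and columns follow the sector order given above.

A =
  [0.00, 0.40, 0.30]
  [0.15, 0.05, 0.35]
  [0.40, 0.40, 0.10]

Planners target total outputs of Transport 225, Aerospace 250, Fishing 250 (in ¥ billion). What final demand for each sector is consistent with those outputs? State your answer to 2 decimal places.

d_T = 50.00, d_A = 116.25, d_F = 35.00

I − A =
  [   1.00    -0.40    -0.30]
  [  -0.15     0.95    -0.35]
  [  -0.40    -0.40     0.90]
d = (I − A) x:
  d_T = (+1.00)·225 + (-0.40)·250 + (-0.30)·250 = 50.00
  d_A = (-0.15)·225 + (+0.95)·250 + (-0.35)·250 = 116.25
  d_F = (-0.40)·225 + (-0.40)·250 + (+0.90)·250 = 35.00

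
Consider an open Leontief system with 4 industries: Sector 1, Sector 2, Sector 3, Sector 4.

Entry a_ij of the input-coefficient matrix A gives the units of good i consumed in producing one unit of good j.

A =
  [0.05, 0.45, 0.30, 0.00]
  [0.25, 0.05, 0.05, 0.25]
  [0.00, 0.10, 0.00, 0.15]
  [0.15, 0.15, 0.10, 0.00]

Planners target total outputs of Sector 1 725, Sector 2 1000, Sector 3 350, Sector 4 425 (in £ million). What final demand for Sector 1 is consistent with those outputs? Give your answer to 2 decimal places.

d_1 = 133.75

I − A =
  [   0.95    -0.45    -0.30     0.00]
  [  -0.25     0.95    -0.05    -0.25]
  [   0.00    -0.10     1.00    -0.15]
  [  -0.15    -0.15    -0.10     1.00]
d = (I − A) x:
  d_1 = (+0.95)·725 + (-0.45)·1000 + (-0.30)·350 + (+0.00)·425 = 133.75
  d_2 = (-0.25)·725 + (+0.95)·1000 + (-0.05)·350 + (-0.25)·425 = 645.00
  d_3 = (+0.00)·725 + (-0.10)·1000 + (+1.00)·350 + (-0.15)·425 = 186.25
  d_4 = (-0.15)·725 + (-0.15)·1000 + (-0.10)·350 + (+1.00)·425 = 131.25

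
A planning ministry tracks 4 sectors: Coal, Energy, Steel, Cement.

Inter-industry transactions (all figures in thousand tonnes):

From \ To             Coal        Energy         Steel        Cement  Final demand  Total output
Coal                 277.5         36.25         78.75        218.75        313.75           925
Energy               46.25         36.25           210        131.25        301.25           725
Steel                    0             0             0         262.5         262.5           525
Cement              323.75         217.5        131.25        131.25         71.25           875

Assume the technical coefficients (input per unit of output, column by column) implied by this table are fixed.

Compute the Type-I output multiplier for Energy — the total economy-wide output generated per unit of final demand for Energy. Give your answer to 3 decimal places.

m_2 = 2.467

Technical coefficients a_ij = z_ij / X_j:
  a_11 = 277.5/925 = 0.30, a_21 = 46.25/925 = 0.05, a_31 = 0/925 = 0.00, a_41 = 323.75/925 = 0.35
  a_12 = 36.25/725 = 0.05, a_22 = 36.25/725 = 0.05, a_32 = 0/725 = 0.00, a_42 = 217.5/725 = 0.30
  a_13 = 78.75/525 = 0.15, a_23 = 210/525 = 0.40, a_33 = 0/525 = 0.00, a_43 = 131.25/525 = 0.25
  a_14 = 218.75/875 = 0.25, a_24 = 131.25/875 = 0.15, a_34 = 262.5/875 = 0.30, a_44 = 131.25/875 = 0.15
I − A =
  [   0.70    -0.05    -0.15    -0.25]
  [  -0.05     0.95    -0.40    -0.15]
  [   0.00     0.00     1.00    -0.30]
  [  -0.35    -0.30    -0.25     0.85]
Compute the cofactors C_ij = (−1)^(i+j)·(3×3 minor ij) of I−A; the adjugate is their transpose:
adj(I−A) = Cᵀ =
  [ 0.655250   0.127250   0.222625   0.293750]
  [ 0.133250   0.439250   0.246625   0.203750]
  [ 0.104250   0.068250   0.442125   0.198750]
  [ 0.347500   0.227500   0.308750   0.662500]
det(I−A) = Σ_j (I−A)_1j·C_1j = (0.70)(0.655250) + (-0.05)(0.133250) + (-0.15)(0.104250) + (-0.25)(0.347500) = 0.3495
(I − A)⁻¹ = adj(I−A) / det(I−A) ≈
  [   1.8748     0.3641     0.6370     0.8405]
  [   0.3813     1.2568     0.7057     0.5830]
  [   0.2983     0.1953     1.2650     0.5687]
  [   0.9943     0.6509     0.8834     1.8956]
The output multiplier for sector j is the column-j sum of the Leontief inverse (I − A)⁻¹ = adj(I−A) / det(I−A).
Column 2 of adj(I−A): (0.127250, 0.439250, 0.068250, 0.227500); det(I−A) = 0.3495.
m_2 = (0.127250 + 0.439250 + 0.068250 + 0.227500) / 0.3495 = 0.86225 / 0.3495 ≈ 2.467.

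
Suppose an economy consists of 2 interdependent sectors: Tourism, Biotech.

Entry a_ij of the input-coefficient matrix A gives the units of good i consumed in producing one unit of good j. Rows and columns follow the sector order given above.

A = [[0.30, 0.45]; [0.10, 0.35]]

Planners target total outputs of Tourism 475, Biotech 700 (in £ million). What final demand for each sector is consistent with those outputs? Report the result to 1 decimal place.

I − A =
  [   0.70    -0.45]
  [  -0.10     0.65]
d = (I − A) x:
  d_T = (+0.70)·475 + (-0.45)·700 = 17.5
  d_B = (-0.10)·475 + (+0.65)·700 = 407.5

d_T = 17.5, d_B = 407.5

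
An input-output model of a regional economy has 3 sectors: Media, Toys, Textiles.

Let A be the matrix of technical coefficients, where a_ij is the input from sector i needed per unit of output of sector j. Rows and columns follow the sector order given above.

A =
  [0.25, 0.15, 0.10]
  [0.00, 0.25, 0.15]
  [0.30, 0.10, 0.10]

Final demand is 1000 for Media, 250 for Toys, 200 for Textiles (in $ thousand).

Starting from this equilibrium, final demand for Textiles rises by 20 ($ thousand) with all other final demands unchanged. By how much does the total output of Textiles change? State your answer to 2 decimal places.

I − A =
  [   0.75    -0.15    -0.10]
  [   0.00     0.75    -0.15]
  [  -0.30    -0.10     0.90]
Cofactors of I−A, C_ij = (−1)^(i+j)·(minor ij) (rows/columns in the sector order above):
  C_11 = (0.75)(0.90) − (-0.15)(-0.10) = 0.6600
  C_12 = −[(0.00)(0.90) − (-0.15)(-0.30)] = 0.0450
  C_13 = (0.00)(-0.10) − (0.75)(-0.30) = 0.2250
  C_21 = −[(-0.15)(0.90) − (-0.10)(-0.10)] = 0.1450
  C_22 = (0.75)(0.90) − (-0.10)(-0.30) = 0.6450
  C_23 = −[(0.75)(-0.10) − (-0.15)(-0.30)] = 0.1200
  C_31 = (-0.15)(-0.15) − (-0.10)(0.75) = 0.0975
  C_32 = −[(0.75)(-0.15) − (-0.10)(0.00)] = 0.1125
  C_33 = (0.75)(0.75) − (-0.15)(0.00) = 0.5625
det(I−A) = Σ_j (I−A)_1j·C_1j = (0.75)(0.6600) + (-0.15)(0.0450) + (-0.10)(0.2250) = 0.46575
adj(I−A) = Cᵀ =
  [ 0.6600   0.1450   0.0975]
  [ 0.0450   0.6450   0.1125]
  [ 0.2250   0.1200   0.5625]
(I − A)⁻¹ = adj(I−A) / det(I−A) ≈
  [   1.4171     0.3113     0.2093]
  [   0.0966     1.3849     0.2415]
  [   0.4831     0.2576     1.2077]
Δx = (I − A)⁻¹ Δd with Δd having +20 in the Textiles component and 0 elsewhere.
So Δx_3 = L_33 · (+20), where L_33 = adj(I−A)_33 / det(I−A) = 0.5625 / 0.46575.
Δx_3 = 0.5625 × (+20) / 0.46575 = 11.25 / 0.46575 ≈ 24.15.

Δx_3 = 24.15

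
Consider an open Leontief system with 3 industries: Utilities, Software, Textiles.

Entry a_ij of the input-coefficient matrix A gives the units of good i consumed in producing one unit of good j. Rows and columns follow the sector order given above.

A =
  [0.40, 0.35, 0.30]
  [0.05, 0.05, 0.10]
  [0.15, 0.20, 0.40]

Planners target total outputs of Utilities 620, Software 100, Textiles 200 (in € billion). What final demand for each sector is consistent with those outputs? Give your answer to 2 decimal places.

d_1 = 277.00, d_2 = 44.00, d_3 = 7.00

I − A =
  [   0.60    -0.35    -0.30]
  [  -0.05     0.95    -0.10]
  [  -0.15    -0.20     0.60]
d = (I − A) x:
  d_1 = (+0.60)·620 + (-0.35)·100 + (-0.30)·200 = 277.00
  d_2 = (-0.05)·620 + (+0.95)·100 + (-0.10)·200 = 44.00
  d_3 = (-0.15)·620 + (-0.20)·100 + (+0.60)·200 = 7.00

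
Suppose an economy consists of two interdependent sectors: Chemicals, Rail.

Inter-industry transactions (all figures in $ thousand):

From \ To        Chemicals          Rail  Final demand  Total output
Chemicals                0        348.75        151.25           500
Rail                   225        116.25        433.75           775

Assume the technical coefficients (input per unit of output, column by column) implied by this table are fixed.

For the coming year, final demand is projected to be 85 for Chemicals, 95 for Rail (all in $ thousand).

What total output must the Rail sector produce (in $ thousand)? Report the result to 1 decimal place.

x_2 = 205.8

Technical coefficients a_ij = z_ij / X_j:
  a_11 = 0/500 = 0.00, a_21 = 225/500 = 0.45
  a_12 = 348.75/775 = 0.45, a_22 = 116.25/775 = 0.15
I − A =
  [   1.00    -0.45]
  [  -0.45     0.85]
det(I−A) = (1.00)(0.85) − (-0.45)(-0.45) = 0.6475
adj(I−A) = [[0.85, 0.45], [0.45, 1.00]]
(I − A)⁻¹ = adj(I−A) / det(I−A) ≈
  [   1.3127     0.6950]
  [   0.6950     1.5444]
x = (I − A)⁻¹ d = adj(I−A)·d / det(I−A), with det(I−A) = 0.6475:
  x_1 = (0.85·85 + 0.45·95) / 0.6475 = 115.00 / 0.6475 ≈ 177.6
  x_2 = (0.45·85 + 1.00·95) / 0.6475 = 133.25 / 0.6475 ≈ 205.8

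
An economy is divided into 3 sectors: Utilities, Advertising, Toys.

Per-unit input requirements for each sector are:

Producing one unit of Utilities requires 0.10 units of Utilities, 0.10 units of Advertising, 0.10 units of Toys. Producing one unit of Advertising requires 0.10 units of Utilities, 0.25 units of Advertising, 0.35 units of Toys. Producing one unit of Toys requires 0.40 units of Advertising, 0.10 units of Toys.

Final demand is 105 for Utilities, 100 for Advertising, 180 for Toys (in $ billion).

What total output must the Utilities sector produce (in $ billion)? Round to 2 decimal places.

I − A =
  [   0.90    -0.10     0.00]
  [  -0.10     0.75    -0.40]
  [  -0.10    -0.35     0.90]
Cofactors of I−A, C_ij = (−1)^(i+j)·(minor ij) (rows/columns in the sector order above):
  C_11 = (0.75)(0.90) − (-0.40)(-0.35) = 0.5350
  C_12 = −[(-0.10)(0.90) − (-0.40)(-0.10)] = 0.1300
  C_13 = (-0.10)(-0.35) − (0.75)(-0.10) = 0.1100
  C_21 = −[(-0.10)(0.90) − (0.00)(-0.35)] = 0.0900
  C_22 = (0.90)(0.90) − (0.00)(-0.10) = 0.8100
  C_23 = −[(0.90)(-0.35) − (-0.10)(-0.10)] = 0.3250
  C_31 = (-0.10)(-0.40) − (0.00)(0.75) = 0.0400
  C_32 = −[(0.90)(-0.40) − (0.00)(-0.10)] = 0.3600
  C_33 = (0.90)(0.75) − (-0.10)(-0.10) = 0.6650
det(I−A) = Σ_j (I−A)_1j·C_1j = (0.90)(0.5350) + (-0.10)(0.1300) + (0.00)(0.1100) = 0.4685
adj(I−A) = Cᵀ =
  [ 0.5350   0.0900   0.0400]
  [ 0.1300   0.8100   0.3600]
  [ 0.1100   0.3250   0.6650]
(I − A)⁻¹ = adj(I−A) / det(I−A) ≈
  [   1.1419     0.1921     0.0854]
  [   0.2775     1.7289     0.7684]
  [   0.2348     0.6937     1.4194]
x = (I − A)⁻¹ d = adj(I−A)·d / det(I−A), with det(I−A) = 0.4685:
  x_U = (0.5350·105 + 0.0900·100 + 0.0400·180) / 0.4685 = 72.375 / 0.4685 ≈ 154.48
  x_A = (0.1300·105 + 0.8100·100 + 0.3600·180) / 0.4685 = 159.45 / 0.4685 ≈ 340.34
  x_T = (0.1100·105 + 0.3250·100 + 0.6650·180) / 0.4685 = 163.75 / 0.4685 ≈ 349.52

x_U = 154.48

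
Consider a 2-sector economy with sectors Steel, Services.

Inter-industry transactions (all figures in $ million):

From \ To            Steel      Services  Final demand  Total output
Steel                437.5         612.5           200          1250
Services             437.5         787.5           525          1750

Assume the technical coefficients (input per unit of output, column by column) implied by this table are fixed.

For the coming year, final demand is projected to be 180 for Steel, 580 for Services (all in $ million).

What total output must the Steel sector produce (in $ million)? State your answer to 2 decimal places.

Technical coefficients a_ij = z_ij / X_j:
  a_11 = 437.5/1250 = 0.35, a_21 = 437.5/1250 = 0.35
  a_12 = 612.5/1750 = 0.35, a_22 = 787.5/1750 = 0.45
I − A =
  [   0.65    -0.35]
  [  -0.35     0.55]
det(I−A) = (0.65)(0.55) − (-0.35)(-0.35) = 0.2350
adj(I−A) = [[0.55, 0.35], [0.35, 0.65]]
(I − A)⁻¹ = adj(I−A) / det(I−A) ≈
  [   2.3404     1.4894]
  [   1.4894     2.7660]
x = (I − A)⁻¹ d = adj(I−A)·d / det(I−A), with det(I−A) = 0.2350:
  x_1 = (0.55·180 + 0.35·580) / 0.2350 = 302.00 / 0.2350 ≈ 1285.11
  x_2 = (0.35·180 + 0.65·580) / 0.2350 = 440.00 / 0.2350 ≈ 1872.34

x_1 = 1285.11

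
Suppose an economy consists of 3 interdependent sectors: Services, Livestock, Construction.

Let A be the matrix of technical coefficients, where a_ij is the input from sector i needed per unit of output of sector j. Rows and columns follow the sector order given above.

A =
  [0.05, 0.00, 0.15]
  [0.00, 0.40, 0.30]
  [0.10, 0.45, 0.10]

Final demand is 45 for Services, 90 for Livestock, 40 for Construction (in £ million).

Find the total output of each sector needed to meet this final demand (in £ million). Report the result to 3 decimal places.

I − A =
  [   0.95     0.00    -0.15]
  [   0.00     0.60    -0.30]
  [  -0.10    -0.45     0.90]
Cofactors of I−A, C_ij = (−1)^(i+j)·(minor ij) (rows/columns in the sector order above):
  C_11 = (0.60)(0.90) − (-0.30)(-0.45) = 0.4050
  C_12 = −[(0.00)(0.90) − (-0.30)(-0.10)] = 0.0300
  C_13 = (0.00)(-0.45) − (0.60)(-0.10) = 0.0600
  C_21 = −[(0.00)(0.90) − (-0.15)(-0.45)] = 0.0675
  C_22 = (0.95)(0.90) − (-0.15)(-0.10) = 0.8400
  C_23 = −[(0.95)(-0.45) − (0.00)(-0.10)] = 0.4275
  C_31 = (0.00)(-0.30) − (-0.15)(0.60) = 0.0900
  C_32 = −[(0.95)(-0.30) − (-0.15)(0.00)] = 0.2850
  C_33 = (0.95)(0.60) − (0.00)(0.00) = 0.5700
det(I−A) = Σ_j (I−A)_1j·C_1j = (0.95)(0.4050) + (0.00)(0.0300) + (-0.15)(0.0600) = 0.37575
adj(I−A) = Cᵀ =
  [ 0.4050   0.0675   0.0900]
  [ 0.0300   0.8400   0.2850]
  [ 0.0600   0.4275   0.5700]
(I − A)⁻¹ = adj(I−A) / det(I−A) ≈
  [   1.0778     0.1796     0.2395]
  [   0.0798     2.2355     0.7585]
  [   0.1597     1.1377     1.5170]
x = (I − A)⁻¹ d = adj(I−A)·d / det(I−A), with det(I−A) = 0.37575:
  x_1 = (0.4050·45 + 0.0675·90 + 0.0900·40) / 0.37575 = 27.90 / 0.37575 ≈ 74.251
  x_2 = (0.0300·45 + 0.8400·90 + 0.2850·40) / 0.37575 = 88.35 / 0.37575 ≈ 235.130
  x_3 = (0.0600·45 + 0.4275·90 + 0.5700·40) / 0.37575 = 63.975 / 0.37575 ≈ 170.259

x_1 = 74.251, x_2 = 235.130, x_3 = 170.259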